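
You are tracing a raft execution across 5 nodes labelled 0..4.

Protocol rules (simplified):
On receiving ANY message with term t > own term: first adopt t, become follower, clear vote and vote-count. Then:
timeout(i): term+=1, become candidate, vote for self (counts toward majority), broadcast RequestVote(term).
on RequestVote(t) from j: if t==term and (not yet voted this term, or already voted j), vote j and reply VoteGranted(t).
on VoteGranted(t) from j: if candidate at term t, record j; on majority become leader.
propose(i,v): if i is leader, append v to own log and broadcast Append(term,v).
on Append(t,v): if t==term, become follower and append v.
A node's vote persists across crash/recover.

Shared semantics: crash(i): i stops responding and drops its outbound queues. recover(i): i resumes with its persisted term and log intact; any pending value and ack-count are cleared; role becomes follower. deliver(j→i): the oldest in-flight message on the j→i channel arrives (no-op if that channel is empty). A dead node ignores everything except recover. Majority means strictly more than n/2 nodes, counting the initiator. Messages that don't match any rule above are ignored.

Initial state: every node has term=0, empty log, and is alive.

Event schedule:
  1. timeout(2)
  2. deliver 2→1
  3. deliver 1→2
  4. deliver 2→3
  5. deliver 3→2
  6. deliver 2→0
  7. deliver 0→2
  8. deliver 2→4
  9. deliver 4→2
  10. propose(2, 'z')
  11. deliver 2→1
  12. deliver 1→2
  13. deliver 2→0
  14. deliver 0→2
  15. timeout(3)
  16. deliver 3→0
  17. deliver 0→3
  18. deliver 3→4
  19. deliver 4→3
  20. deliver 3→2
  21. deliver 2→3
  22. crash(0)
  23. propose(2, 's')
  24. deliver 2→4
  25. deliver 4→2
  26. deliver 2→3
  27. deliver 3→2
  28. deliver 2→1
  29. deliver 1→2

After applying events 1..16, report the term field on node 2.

1

step 1 timeout(2): 2={cand,t=1,log=-}
step 2 deliver 2→1: 1={foll,t=1,log=-}
step 3 deliver 1→2: —
step 4 deliver 2→3: 3={foll,t=1,log=-}
step 5 deliver 3→2: 2={lead,t=1,log=-}
step 6 deliver 2→0: 0={foll,t=1,log=-}
step 7 deliver 0→2: —
step 8 deliver 2→4: 4={foll,t=1,log=-}
step 9 deliver 4→2: —
step 10 propose(2,'z'): 2={lead,t=1,log=z}
step 11 deliver 2→1: 1={foll,t=1,log=z}
step 12 deliver 1→2: —
step 13 deliver 2→0: 0={foll,t=1,log=z}
step 14 deliver 0→2: —
step 15 timeout(3): 3={cand,t=2,log=-}
step 16 deliver 3→0: 0={foll,t=2,log=z}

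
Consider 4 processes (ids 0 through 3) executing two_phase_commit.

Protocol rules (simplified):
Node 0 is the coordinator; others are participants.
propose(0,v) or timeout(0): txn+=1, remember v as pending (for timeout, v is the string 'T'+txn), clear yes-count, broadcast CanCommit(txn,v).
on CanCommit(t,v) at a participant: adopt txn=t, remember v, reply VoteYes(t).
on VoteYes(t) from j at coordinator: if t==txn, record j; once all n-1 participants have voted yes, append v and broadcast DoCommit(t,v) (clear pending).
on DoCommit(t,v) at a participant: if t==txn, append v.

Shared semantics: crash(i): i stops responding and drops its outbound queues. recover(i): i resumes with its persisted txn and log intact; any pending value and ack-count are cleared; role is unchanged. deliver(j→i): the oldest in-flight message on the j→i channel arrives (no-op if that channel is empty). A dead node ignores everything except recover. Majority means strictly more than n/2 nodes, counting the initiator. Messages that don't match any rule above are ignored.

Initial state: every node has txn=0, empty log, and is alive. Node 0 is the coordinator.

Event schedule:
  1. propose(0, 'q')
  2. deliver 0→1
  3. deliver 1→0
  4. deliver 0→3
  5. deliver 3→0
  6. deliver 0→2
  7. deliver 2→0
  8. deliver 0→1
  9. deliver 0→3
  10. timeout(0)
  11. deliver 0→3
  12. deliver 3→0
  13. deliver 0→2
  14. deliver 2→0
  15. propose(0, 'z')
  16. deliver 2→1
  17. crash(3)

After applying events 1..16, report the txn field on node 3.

2

1. propose(0,'q'):  <0:coor t1 ->
2. deliver 0→1:  <1:part t1 ->
3. deliver 1→0:  nop
4. deliver 0→3:  <3:part t1 ->
5. deliver 3→0:  nop
6. deliver 0→2:  <2:part t1 ->
7. deliver 2→0:  <0:coor t1 q>
8. deliver 0→1:  <1:part t1 q>
9. deliver 0→3:  <3:part t1 q>
10. timeout(0):  <0:coor t2 q>
11. deliver 0→3:  <3:part t2 q>
12. deliver 3→0:  nop
13. deliver 0→2:  <2:part t1 q>
14. deliver 2→0:  nop
15. propose(0,'z'):  <0:coor t3 q>
16. deliver 2→1:  nop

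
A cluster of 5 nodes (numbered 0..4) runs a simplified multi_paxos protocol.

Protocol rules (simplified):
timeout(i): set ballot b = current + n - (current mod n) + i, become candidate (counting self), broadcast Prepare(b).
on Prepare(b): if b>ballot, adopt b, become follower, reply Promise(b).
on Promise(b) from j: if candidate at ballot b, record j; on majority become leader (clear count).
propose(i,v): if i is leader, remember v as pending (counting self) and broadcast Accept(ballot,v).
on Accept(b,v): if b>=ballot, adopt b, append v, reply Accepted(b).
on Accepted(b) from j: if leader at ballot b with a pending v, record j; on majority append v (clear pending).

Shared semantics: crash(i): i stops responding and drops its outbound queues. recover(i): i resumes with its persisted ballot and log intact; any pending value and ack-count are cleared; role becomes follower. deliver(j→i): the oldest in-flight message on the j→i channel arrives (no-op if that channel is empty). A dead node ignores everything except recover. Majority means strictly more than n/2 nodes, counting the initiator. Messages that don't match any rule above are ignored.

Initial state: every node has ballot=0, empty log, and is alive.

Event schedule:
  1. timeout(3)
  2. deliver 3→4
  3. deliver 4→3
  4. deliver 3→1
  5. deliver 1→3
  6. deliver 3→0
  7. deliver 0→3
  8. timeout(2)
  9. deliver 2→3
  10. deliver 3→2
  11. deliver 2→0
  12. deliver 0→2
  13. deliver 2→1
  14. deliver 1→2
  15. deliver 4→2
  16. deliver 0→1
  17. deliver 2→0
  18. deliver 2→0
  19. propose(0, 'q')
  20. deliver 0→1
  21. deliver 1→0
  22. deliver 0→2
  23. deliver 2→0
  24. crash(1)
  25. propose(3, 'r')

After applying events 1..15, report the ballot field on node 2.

[1] timeout(3) → N3(cand b8 [-])
[2] deliver 3→4 → N4(foll b8 [-])
[3] deliver 4→3 → ∅
[4] deliver 3→1 → N1(foll b8 [-])
[5] deliver 1→3 → N3(lead b8 [-])
[6] deliver 3→0 → N0(foll b8 [-])
[7] deliver 0→3 → ∅
[8] timeout(2) → N2(cand b7 [-])
[9] deliver 2→3 → ∅
[10] deliver 3→2 → N2(foll b8 [-])
[11] deliver 2→0 → ∅
[12] deliver 0→2 → ∅
[13] deliver 2→1 → ∅
[14] deliver 1→2 → ∅
[15] deliver 4→2 → ∅

8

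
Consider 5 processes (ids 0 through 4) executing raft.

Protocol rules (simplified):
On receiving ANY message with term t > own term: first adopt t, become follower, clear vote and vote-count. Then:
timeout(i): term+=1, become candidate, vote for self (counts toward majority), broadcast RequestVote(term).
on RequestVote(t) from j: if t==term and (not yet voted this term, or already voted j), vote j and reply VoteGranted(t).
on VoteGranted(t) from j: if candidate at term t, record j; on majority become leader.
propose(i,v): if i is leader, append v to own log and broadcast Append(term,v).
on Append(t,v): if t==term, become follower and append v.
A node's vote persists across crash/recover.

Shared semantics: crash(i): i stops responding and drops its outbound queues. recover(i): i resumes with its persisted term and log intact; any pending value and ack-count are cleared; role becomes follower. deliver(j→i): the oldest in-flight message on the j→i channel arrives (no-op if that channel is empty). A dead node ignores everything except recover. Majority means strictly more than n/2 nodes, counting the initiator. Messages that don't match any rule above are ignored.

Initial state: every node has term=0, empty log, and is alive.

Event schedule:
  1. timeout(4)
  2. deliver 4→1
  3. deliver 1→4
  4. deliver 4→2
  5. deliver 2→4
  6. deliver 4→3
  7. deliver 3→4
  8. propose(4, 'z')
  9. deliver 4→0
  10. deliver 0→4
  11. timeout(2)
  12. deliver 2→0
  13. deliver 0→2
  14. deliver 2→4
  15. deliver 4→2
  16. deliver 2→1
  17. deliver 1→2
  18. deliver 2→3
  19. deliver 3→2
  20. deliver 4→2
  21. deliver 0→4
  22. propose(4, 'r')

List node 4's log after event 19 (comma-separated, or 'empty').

z

1. timeout(4):  <4:cand t1 ->
2. deliver 4→1:  <1:foll t1 ->
3. deliver 1→4:  nop
4. deliver 4→2:  <2:foll t1 ->
5. deliver 2→4:  <4:lead t1 ->
6. deliver 4→3:  <3:foll t1 ->
7. deliver 3→4:  nop
8. propose(4,'z'):  <4:lead t1 z>
9. deliver 4→0:  <0:foll t1 ->
10. deliver 0→4:  nop
11. timeout(2):  <2:cand t2 ->
12. deliver 2→0:  <0:foll t2 ->
13. deliver 0→2:  nop
14. deliver 2→4:  <4:foll t2 z>
15. deliver 4→2:  nop
16. deliver 2→1:  <1:foll t2 ->
17. deliver 1→2:  <2:lead t2 ->
18. deliver 2→3:  <3:foll t2 ->
19. deliver 3→2:  nop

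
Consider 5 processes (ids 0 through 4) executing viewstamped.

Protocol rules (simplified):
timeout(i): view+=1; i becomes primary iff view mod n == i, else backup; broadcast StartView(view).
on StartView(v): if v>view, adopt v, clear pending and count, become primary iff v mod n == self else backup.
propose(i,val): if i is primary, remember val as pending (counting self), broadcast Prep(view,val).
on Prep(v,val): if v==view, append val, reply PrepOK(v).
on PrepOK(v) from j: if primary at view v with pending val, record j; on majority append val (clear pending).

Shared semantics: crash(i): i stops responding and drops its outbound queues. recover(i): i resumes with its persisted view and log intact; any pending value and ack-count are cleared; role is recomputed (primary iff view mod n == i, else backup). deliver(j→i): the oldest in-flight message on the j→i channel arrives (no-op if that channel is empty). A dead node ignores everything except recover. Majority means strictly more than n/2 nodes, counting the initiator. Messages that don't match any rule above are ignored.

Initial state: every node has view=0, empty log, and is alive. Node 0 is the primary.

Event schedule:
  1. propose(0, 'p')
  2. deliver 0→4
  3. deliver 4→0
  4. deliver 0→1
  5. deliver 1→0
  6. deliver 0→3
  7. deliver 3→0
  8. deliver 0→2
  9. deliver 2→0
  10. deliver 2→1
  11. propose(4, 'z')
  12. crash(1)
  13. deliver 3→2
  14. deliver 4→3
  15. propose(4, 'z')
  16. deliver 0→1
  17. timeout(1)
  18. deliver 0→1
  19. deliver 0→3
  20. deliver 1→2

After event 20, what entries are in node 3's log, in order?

step 1 propose(0,'p'): —
step 2 deliver 0→4: 4={back,v=0,log=p}
step 3 deliver 4→0: —
step 4 deliver 0→1: 1={back,v=0,log=p}
step 5 deliver 1→0: 0={prim,v=0,log=p}
step 6 deliver 0→3: 3={back,v=0,log=p}
step 7 deliver 3→0: —
step 8 deliver 0→2: 2={back,v=0,log=p}
step 9 deliver 2→0: —
step 10 deliver 2→1: —
step 11 propose(4,'z'): —
step 12 crash(1): 1={✗back,v=0,log=p}
step 13 deliver 3→2: —
step 14 deliver 4→3: —
step 15 propose(4,'z'): —
step 16 deliver 0→1: —
step 17 timeout(1): —
step 18 deliver 0→1: —
step 19 deliver 0→3: —
step 20 deliver 1→2: —

p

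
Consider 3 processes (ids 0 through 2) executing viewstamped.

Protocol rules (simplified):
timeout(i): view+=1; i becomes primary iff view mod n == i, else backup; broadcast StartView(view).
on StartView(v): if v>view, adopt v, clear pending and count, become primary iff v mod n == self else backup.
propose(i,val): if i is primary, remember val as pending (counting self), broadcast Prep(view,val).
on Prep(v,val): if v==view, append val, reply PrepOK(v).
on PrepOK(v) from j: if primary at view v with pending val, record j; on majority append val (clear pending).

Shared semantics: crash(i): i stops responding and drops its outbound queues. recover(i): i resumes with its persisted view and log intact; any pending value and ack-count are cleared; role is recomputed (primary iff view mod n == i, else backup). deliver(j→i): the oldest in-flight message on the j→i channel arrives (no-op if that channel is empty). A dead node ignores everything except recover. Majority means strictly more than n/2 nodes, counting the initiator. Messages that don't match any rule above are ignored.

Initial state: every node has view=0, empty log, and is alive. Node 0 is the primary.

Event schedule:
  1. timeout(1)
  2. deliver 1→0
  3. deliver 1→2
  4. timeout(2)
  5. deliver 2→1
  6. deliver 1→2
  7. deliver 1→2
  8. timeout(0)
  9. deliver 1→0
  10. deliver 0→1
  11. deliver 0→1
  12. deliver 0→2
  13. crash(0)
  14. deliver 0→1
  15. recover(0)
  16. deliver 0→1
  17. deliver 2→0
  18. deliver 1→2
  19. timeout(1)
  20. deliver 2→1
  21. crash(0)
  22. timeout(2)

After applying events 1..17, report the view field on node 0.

step 1 timeout(1): 1={prim,v=1,log=-}
step 2 deliver 1→0: 0={back,v=1,log=-}
step 3 deliver 1→2: 2={back,v=1,log=-}
step 4 timeout(2): 2={prim,v=2,log=-}
step 5 deliver 2→1: 1={back,v=2,log=-}
step 6 deliver 1→2: —
step 7 deliver 1→2: —
step 8 timeout(0): 0={back,v=2,log=-}
step 9 deliver 1→0: —
step 10 deliver 0→1: —
step 11 deliver 0→1: —
step 12 deliver 0→2: —
step 13 crash(0): 0={✗back,v=2,log=-}
step 14 deliver 0→1: —
step 15 recover(0): 0={back,v=2,log=-}
step 16 deliver 0→1: —
step 17 deliver 2→0: —

2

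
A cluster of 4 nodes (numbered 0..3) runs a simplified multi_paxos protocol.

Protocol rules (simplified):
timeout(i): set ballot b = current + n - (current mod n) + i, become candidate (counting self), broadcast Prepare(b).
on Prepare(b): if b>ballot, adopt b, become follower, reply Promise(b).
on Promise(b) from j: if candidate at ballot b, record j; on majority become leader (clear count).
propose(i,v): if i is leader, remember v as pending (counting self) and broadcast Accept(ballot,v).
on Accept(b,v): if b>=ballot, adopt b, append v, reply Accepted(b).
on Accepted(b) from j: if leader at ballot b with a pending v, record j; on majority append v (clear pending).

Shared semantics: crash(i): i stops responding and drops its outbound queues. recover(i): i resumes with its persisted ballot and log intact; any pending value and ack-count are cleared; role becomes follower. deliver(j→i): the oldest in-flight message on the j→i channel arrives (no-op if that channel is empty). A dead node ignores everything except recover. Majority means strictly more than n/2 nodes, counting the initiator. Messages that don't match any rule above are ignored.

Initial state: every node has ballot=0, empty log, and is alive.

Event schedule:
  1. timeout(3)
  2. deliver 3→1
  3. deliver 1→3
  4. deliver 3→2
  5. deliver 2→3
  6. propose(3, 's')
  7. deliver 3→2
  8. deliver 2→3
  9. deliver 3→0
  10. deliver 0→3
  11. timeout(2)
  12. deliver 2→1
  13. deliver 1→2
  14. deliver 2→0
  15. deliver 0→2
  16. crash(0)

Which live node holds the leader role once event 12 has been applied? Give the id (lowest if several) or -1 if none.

3

e1 timeout(3): 3[cand,b=7,-]
e2 deliver 3→1: 1[foll,b=7,-]
e3 deliver 1→3: ·
e4 deliver 3→2: 2[foll,b=7,-]
e5 deliver 2→3: 3[lead,b=7,-]
e6 propose(3,'s'): ·
e7 deliver 3→2: 2[foll,b=7,s]
e8 deliver 2→3: ·
e9 deliver 3→0: 0[foll,b=7,-]
e10 deliver 0→3: ·
e11 timeout(2): 2[cand,b=10,s]
e12 deliver 2→1: 1[foll,b=10,-]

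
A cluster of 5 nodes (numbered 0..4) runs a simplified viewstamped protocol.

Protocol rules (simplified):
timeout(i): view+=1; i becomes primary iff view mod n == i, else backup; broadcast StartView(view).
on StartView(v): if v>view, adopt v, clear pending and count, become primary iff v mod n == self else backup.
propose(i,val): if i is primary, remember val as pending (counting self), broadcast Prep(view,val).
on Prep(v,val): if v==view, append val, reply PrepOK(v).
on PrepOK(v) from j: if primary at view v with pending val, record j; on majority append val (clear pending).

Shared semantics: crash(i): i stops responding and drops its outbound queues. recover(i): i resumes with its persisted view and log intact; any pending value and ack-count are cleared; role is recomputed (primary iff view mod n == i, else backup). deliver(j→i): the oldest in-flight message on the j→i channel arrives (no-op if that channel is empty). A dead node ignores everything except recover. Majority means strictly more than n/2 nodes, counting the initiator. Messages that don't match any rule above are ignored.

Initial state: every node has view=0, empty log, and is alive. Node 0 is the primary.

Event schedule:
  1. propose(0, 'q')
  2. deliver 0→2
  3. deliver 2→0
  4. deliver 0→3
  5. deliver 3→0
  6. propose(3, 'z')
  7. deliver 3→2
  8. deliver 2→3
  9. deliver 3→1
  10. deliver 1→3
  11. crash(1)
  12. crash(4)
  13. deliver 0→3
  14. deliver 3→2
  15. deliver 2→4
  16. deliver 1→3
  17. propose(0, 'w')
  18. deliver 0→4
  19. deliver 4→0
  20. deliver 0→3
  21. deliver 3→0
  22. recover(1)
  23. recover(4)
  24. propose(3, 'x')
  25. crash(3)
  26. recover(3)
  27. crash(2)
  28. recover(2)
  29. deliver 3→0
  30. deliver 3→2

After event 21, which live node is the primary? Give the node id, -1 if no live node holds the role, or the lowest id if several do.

0

1. propose(0,'q'):  nop
2. deliver 0→2:  <2:back v0 q>
3. deliver 2→0:  nop
4. deliver 0→3:  <3:back v0 q>
5. deliver 3→0:  <0:prim v0 q>
6. propose(3,'z'):  nop
7. deliver 3→2:  nop
8. deliver 2→3:  nop
9. deliver 3→1:  nop
10. deliver 1→3:  nop
11. crash(1):  <1:✗back v0 ->
12. crash(4):  <4:✗back v0 ->
13. deliver 0→3:  nop
14. deliver 3→2:  nop
15. deliver 2→4:  nop
16. deliver 1→3:  nop
17. propose(0,'w'):  nop
18. deliver 0→4:  nop
19. deliver 4→0:  nop
20. deliver 0→3:  <3:back v0 q,w>
21. deliver 3→0:  nop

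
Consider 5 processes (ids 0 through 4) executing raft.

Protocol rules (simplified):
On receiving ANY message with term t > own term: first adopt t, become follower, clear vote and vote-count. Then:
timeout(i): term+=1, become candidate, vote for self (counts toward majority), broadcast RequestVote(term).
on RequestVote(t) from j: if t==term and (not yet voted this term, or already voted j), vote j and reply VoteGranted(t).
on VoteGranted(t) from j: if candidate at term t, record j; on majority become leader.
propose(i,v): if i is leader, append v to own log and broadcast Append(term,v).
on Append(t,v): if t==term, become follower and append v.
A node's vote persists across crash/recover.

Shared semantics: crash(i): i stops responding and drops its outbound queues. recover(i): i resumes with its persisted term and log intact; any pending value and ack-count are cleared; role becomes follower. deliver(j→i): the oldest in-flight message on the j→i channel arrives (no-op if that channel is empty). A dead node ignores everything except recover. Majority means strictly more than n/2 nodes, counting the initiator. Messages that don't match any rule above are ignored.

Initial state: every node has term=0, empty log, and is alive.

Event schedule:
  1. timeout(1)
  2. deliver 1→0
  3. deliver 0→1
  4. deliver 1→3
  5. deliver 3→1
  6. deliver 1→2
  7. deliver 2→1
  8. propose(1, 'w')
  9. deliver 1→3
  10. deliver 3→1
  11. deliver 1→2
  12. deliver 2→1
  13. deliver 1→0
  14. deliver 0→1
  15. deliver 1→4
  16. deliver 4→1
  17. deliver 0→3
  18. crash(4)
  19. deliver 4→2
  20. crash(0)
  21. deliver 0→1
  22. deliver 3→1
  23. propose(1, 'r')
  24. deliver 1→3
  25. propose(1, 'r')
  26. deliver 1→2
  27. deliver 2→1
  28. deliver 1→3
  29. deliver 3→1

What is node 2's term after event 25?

after 1 — timeout(1): n1:cand/t1/[-]
after 2 — deliver 1→0: n0:foll/t1/[-]
after 3 — deliver 0→1: ·
after 4 — deliver 1→3: n3:foll/t1/[-]
after 5 — deliver 3→1: n1:lead/t1/[-]
after 6 — deliver 1→2: n2:foll/t1/[-]
after 7 — deliver 2→1: ·
after 8 — propose(1,'w'): n1:lead/t1/[w]
after 9 — deliver 1→3: n3:foll/t1/[w]
after 10 — deliver 3→1: ·
after 11 — deliver 1→2: n2:foll/t1/[w]
after 12 — deliver 2→1: ·
after 13 — deliver 1→0: n0:foll/t1/[w]
after 14 — deliver 0→1: ·
after 15 — deliver 1→4: n4:foll/t1/[-]
after 16 — deliver 4→1: ·
after 17 — deliver 0→3: ·
after 18 — crash(4): n4:✗foll/t1/[-]
after 19 — deliver 4→2: ·
after 20 — crash(0): n0:✗foll/t1/[w]
after 21 — deliver 0→1: ·
after 22 — deliver 3→1: ·
after 23 — propose(1,'r'): n1:lead/t1/[w,r]
after 24 — deliver 1→3: n3:foll/t1/[w,r]
after 25 — propose(1,'r'): n1:lead/t1/[w,r,r]

1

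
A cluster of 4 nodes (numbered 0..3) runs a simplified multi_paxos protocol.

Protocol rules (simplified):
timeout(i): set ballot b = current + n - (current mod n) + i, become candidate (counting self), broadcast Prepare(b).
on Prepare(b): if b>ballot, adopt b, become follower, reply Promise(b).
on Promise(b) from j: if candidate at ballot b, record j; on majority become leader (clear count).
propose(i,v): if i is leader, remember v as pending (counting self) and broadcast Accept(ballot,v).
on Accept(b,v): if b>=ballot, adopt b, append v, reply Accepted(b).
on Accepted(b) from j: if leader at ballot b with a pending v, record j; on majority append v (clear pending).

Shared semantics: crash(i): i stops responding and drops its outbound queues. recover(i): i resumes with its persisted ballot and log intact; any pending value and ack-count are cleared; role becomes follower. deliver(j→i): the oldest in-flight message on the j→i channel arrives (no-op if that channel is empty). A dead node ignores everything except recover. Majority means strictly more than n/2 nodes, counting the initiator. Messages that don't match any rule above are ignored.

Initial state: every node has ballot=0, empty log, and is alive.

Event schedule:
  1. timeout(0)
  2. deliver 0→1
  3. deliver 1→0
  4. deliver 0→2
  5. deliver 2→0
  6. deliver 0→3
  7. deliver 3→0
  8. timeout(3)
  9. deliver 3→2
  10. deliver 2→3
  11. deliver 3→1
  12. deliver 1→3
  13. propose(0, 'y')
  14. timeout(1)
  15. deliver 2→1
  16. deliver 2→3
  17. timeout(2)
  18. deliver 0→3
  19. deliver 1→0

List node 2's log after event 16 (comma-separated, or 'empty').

empty

after 1 — timeout(0): n0:cand/b4/[-]
after 2 — deliver 0→1: n1:foll/b4/[-]
after 3 — deliver 1→0: ·
after 4 — deliver 0→2: n2:foll/b4/[-]
after 5 — deliver 2→0: n0:lead/b4/[-]
after 6 — deliver 0→3: n3:foll/b4/[-]
after 7 — deliver 3→0: ·
after 8 — timeout(3): n3:cand/b11/[-]
after 9 — deliver 3→2: n2:foll/b11/[-]
after 10 — deliver 2→3: ·
after 11 — deliver 3→1: n1:foll/b11/[-]
after 12 — deliver 1→3: n3:lead/b11/[-]
after 13 — propose(0,'y'): ·
after 14 — timeout(1): n1:cand/b13/[-]
after 15 — deliver 2→1: ·
after 16 — deliver 2→3: ·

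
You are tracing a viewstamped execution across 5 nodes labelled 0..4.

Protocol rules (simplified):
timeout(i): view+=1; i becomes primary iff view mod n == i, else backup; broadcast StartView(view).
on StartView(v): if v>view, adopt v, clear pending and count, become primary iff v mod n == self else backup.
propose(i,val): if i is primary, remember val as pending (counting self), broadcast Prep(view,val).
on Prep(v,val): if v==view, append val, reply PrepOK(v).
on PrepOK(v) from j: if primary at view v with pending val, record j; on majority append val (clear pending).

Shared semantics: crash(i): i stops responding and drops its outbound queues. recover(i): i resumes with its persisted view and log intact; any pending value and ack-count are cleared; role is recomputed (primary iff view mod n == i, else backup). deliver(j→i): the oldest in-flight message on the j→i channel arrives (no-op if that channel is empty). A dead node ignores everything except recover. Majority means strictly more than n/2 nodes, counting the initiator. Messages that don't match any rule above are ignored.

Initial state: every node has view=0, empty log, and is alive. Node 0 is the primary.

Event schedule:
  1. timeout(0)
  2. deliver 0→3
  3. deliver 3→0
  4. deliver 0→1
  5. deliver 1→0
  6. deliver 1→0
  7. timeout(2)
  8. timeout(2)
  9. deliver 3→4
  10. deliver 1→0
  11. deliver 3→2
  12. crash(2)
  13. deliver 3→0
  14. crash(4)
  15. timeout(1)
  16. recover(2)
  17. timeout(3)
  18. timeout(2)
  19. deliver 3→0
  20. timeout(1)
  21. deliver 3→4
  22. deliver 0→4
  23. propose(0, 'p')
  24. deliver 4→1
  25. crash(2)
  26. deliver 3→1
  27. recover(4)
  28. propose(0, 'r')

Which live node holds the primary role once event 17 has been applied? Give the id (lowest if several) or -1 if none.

after 1 — timeout(0): n0:back/v1/[-]
after 2 — deliver 0→3: n3:back/v1/[-]
after 3 — deliver 3→0: ·
after 4 — deliver 0→1: n1:prim/v1/[-]
after 5 — deliver 1→0: ·
after 6 — deliver 1→0: ·
after 7 — timeout(2): n2:back/v1/[-]
after 8 — timeout(2): n2:prim/v2/[-]
after 9 — deliver 3→4: ·
after 10 — deliver 1→0: ·
after 11 — deliver 3→2: ·
after 12 — crash(2): n2:✗prim/v2/[-]
after 13 — deliver 3→0: ·
after 14 — crash(4): n4:✗back/v0/[-]
after 15 — timeout(1): n1:back/v2/[-]
after 16 — recover(2): n2:prim/v2/[-]
after 17 — timeout(3): n3:back/v2/[-]

2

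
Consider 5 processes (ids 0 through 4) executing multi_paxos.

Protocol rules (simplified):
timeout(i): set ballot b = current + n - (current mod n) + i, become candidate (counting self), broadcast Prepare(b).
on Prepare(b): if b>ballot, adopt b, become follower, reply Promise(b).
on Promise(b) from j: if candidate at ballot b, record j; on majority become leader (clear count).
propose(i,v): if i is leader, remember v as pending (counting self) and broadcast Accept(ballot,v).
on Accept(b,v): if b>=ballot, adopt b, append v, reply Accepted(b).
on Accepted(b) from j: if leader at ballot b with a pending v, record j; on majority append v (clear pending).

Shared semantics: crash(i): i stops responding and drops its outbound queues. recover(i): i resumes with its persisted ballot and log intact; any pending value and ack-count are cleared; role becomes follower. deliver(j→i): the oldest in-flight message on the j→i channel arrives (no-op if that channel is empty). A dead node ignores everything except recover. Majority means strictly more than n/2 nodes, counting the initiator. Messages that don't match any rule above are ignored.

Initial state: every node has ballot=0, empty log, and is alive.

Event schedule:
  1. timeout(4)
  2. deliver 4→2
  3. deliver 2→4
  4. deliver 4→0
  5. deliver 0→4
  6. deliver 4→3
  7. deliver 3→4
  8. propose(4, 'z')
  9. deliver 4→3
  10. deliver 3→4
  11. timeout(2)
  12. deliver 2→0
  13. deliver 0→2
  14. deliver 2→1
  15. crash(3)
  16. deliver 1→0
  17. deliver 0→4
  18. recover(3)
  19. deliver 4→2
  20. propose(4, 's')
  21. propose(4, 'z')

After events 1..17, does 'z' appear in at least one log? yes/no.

yes

[1] timeout(4) → N4(cand b9 [-])
[2] deliver 4→2 → N2(foll b9 [-])
[3] deliver 2→4 → ∅
[4] deliver 4→0 → N0(foll b9 [-])
[5] deliver 0→4 → N4(lead b9 [-])
[6] deliver 4→3 → N3(foll b9 [-])
[7] deliver 3→4 → ∅
[8] propose(4,'z') → ∅
[9] deliver 4→3 → N3(foll b9 [z])
[10] deliver 3→4 → ∅
[11] timeout(2) → N2(cand b12 [-])
[12] deliver 2→0 → N0(foll b12 [-])
[13] deliver 0→2 → ∅
[14] deliver 2→1 → N1(foll b12 [-])
[15] crash(3) → N3(✗foll b9 [z])
[16] deliver 1→0 → ∅
[17] deliver 0→4 → ∅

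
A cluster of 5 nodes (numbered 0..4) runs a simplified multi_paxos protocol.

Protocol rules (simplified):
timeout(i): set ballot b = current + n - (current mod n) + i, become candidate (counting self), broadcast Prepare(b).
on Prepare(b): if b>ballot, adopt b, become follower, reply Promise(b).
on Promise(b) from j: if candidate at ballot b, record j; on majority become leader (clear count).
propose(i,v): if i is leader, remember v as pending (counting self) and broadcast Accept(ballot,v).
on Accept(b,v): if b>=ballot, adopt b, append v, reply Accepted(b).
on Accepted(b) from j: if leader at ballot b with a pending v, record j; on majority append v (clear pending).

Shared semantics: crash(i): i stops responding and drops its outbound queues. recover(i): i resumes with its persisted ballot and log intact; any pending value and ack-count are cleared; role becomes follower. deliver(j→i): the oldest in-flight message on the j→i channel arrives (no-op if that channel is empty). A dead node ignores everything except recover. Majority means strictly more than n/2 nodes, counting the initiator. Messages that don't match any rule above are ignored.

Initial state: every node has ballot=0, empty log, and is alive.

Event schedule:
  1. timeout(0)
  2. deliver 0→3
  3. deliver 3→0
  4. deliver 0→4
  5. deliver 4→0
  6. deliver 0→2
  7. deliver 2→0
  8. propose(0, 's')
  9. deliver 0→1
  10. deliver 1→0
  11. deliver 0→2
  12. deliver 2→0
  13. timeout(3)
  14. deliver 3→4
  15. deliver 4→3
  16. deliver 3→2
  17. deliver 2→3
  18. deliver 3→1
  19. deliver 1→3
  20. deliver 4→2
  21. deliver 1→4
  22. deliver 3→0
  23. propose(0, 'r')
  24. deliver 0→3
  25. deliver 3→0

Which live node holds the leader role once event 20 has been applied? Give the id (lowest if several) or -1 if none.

0

e1 timeout(0): 0[cand,b=5,-]
e2 deliver 0→3: 3[foll,b=5,-]
e3 deliver 3→0: ·
e4 deliver 0→4: 4[foll,b=5,-]
e5 deliver 4→0: 0[lead,b=5,-]
e6 deliver 0→2: 2[foll,b=5,-]
e7 deliver 2→0: ·
e8 propose(0,'s'): ·
e9 deliver 0→1: 1[foll,b=5,-]
e10 deliver 1→0: ·
e11 deliver 0→2: 2[foll,b=5,s]
e12 deliver 2→0: ·
e13 timeout(3): 3[cand,b=13,-]
e14 deliver 3→4: 4[foll,b=13,-]
e15 deliver 4→3: ·
e16 deliver 3→2: 2[foll,b=13,s]
e17 deliver 2→3: 3[lead,b=13,-]
e18 deliver 3→1: 1[foll,b=13,-]
e19 deliver 1→3: ·
e20 deliver 4→2: ·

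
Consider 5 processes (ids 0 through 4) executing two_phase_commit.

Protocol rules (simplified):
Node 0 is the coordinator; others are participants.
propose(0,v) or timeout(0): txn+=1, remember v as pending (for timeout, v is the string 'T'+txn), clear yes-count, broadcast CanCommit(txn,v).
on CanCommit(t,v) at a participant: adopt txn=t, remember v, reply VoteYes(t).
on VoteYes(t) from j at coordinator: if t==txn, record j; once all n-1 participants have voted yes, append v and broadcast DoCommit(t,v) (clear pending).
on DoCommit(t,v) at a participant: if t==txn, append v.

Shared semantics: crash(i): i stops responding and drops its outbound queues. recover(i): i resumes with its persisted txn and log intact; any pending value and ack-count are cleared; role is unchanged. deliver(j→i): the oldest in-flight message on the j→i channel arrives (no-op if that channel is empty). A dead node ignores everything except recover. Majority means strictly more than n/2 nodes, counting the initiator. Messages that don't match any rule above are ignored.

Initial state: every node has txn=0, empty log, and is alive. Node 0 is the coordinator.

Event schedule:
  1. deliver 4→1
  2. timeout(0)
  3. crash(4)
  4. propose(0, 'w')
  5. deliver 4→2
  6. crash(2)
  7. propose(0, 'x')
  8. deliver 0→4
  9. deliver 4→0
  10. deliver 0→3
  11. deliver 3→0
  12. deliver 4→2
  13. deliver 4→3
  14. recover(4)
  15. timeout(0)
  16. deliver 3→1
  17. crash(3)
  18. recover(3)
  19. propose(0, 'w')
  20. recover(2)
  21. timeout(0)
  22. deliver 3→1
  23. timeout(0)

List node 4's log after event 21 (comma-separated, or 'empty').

[1] deliver 4→1 → ∅
[2] timeout(0) → N0(coor t1 [-])
[3] crash(4) → N4(✗part t0 [-])
[4] propose(0,'w') → N0(coor t2 [-])
[5] deliver 4→2 → ∅
[6] crash(2) → N2(✗part t0 [-])
[7] propose(0,'x') → N0(coor t3 [-])
[8] deliver 0→4 → ∅
[9] deliver 4→0 → ∅
[10] deliver 0→3 → N3(part t1 [-])
[11] deliver 3→0 → ∅
[12] deliver 4→2 → ∅
[13] deliver 4→3 → ∅
[14] recover(4) → N4(part t0 [-])
[15] timeout(0) → N0(coor t4 [-])
[16] deliver 3→1 → ∅
[17] crash(3) → N3(✗part t1 [-])
[18] recover(3) → N3(part t1 [-])
[19] propose(0,'w') → N0(coor t5 [-])
[20] recover(2) → N2(part t0 [-])
[21] timeout(0) → N0(coor t6 [-])

empty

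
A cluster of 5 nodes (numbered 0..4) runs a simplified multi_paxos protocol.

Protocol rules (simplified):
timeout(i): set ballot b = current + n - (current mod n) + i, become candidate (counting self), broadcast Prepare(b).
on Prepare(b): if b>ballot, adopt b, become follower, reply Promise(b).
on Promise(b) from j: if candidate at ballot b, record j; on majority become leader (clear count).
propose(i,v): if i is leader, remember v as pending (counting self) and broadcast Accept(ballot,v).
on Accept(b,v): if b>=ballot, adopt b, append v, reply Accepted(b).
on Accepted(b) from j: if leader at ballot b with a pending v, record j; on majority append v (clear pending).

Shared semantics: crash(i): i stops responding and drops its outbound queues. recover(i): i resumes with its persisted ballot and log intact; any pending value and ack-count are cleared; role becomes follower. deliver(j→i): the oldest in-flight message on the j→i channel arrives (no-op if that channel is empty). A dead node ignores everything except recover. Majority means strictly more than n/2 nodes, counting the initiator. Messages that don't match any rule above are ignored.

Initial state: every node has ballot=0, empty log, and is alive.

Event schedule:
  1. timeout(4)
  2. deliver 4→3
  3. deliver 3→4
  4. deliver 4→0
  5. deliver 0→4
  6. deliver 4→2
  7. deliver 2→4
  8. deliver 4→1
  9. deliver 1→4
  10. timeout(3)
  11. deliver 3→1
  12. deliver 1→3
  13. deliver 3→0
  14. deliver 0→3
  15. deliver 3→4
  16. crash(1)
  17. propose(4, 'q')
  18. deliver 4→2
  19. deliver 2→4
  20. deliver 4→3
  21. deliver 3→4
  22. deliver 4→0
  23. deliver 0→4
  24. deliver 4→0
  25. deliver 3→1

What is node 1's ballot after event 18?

13

step 1 timeout(4): 4={cand,b=9,log=-}
step 2 deliver 4→3: 3={foll,b=9,log=-}
step 3 deliver 3→4: —
step 4 deliver 4→0: 0={foll,b=9,log=-}
step 5 deliver 0→4: 4={lead,b=9,log=-}
step 6 deliver 4→2: 2={foll,b=9,log=-}
step 7 deliver 2→4: —
step 8 deliver 4→1: 1={foll,b=9,log=-}
step 9 deliver 1→4: —
step 10 timeout(3): 3={cand,b=13,log=-}
step 11 deliver 3→1: 1={foll,b=13,log=-}
step 12 deliver 1→3: —
step 13 deliver 3→0: 0={foll,b=13,log=-}
step 14 deliver 0→3: 3={lead,b=13,log=-}
step 15 deliver 3→4: 4={foll,b=13,log=-}
step 16 crash(1): 1={✗foll,b=13,log=-}
step 17 propose(4,'q'): —
step 18 deliver 4→2: —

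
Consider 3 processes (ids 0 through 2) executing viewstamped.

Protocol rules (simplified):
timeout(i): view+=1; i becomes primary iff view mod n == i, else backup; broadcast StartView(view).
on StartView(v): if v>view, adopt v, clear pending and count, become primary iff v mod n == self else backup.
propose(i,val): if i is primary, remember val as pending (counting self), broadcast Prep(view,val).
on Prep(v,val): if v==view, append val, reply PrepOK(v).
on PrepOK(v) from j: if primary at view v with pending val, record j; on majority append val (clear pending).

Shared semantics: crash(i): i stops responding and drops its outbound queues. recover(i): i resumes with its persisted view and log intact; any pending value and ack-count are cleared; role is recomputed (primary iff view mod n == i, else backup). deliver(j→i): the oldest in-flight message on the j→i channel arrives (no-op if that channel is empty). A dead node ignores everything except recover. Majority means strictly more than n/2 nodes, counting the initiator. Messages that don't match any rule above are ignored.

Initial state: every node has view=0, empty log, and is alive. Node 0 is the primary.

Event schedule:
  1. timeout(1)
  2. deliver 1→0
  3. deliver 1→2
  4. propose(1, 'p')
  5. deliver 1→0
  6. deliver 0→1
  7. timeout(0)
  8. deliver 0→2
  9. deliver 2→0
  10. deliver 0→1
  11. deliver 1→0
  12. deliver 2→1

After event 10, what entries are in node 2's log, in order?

empty

after 1 — timeout(1): n1:prim/v1/[-]
after 2 — deliver 1→0: n0:back/v1/[-]
after 3 — deliver 1→2: n2:back/v1/[-]
after 4 — propose(1,'p'): ·
after 5 — deliver 1→0: n0:back/v1/[p]
after 6 — deliver 0→1: n1:prim/v1/[p]
after 7 — timeout(0): n0:back/v2/[p]
after 8 — deliver 0→2: n2:prim/v2/[-]
after 9 — deliver 2→0: ·
after 10 — deliver 0→1: n1:back/v2/[p]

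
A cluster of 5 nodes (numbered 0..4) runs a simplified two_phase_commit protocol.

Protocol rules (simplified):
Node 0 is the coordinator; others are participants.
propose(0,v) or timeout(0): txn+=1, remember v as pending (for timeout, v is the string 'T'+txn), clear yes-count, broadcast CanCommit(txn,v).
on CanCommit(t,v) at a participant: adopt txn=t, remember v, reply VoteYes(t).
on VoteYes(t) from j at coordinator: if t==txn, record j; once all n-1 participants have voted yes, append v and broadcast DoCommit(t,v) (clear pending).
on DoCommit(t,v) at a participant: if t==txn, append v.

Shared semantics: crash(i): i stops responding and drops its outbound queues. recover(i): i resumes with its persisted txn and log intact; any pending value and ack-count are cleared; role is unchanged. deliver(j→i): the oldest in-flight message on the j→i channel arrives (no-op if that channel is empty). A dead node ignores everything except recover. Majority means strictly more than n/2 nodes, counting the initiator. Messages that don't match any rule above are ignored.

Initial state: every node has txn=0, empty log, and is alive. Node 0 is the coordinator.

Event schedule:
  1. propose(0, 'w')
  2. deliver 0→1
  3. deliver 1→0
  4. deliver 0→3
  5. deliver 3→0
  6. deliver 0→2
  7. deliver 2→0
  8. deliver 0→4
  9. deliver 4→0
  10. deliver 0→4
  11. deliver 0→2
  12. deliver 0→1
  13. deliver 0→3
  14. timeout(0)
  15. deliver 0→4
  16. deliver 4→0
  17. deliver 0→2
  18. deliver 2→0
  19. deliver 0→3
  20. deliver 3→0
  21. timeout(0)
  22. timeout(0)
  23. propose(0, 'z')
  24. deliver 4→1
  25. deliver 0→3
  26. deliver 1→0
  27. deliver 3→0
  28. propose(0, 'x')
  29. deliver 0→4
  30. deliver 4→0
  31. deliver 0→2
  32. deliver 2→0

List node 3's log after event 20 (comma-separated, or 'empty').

[1] propose(0,'w') → N0(coor t1 [-])
[2] deliver 0→1 → N1(part t1 [-])
[3] deliver 1→0 → ∅
[4] deliver 0→3 → N3(part t1 [-])
[5] deliver 3→0 → ∅
[6] deliver 0→2 → N2(part t1 [-])
[7] deliver 2→0 → ∅
[8] deliver 0→4 → N4(part t1 [-])
[9] deliver 4→0 → N0(coor t1 [w])
[10] deliver 0→4 → N4(part t1 [w])
[11] deliver 0→2 → N2(part t1 [w])
[12] deliver 0→1 → N1(part t1 [w])
[13] deliver 0→3 → N3(part t1 [w])
[14] timeout(0) → N0(coor t2 [w])
[15] deliver 0→4 → N4(part t2 [w])
[16] deliver 4→0 → ∅
[17] deliver 0→2 → N2(part t2 [w])
[18] deliver 2→0 → ∅
[19] deliver 0→3 → N3(part t2 [w])
[20] deliver 3→0 → ∅

w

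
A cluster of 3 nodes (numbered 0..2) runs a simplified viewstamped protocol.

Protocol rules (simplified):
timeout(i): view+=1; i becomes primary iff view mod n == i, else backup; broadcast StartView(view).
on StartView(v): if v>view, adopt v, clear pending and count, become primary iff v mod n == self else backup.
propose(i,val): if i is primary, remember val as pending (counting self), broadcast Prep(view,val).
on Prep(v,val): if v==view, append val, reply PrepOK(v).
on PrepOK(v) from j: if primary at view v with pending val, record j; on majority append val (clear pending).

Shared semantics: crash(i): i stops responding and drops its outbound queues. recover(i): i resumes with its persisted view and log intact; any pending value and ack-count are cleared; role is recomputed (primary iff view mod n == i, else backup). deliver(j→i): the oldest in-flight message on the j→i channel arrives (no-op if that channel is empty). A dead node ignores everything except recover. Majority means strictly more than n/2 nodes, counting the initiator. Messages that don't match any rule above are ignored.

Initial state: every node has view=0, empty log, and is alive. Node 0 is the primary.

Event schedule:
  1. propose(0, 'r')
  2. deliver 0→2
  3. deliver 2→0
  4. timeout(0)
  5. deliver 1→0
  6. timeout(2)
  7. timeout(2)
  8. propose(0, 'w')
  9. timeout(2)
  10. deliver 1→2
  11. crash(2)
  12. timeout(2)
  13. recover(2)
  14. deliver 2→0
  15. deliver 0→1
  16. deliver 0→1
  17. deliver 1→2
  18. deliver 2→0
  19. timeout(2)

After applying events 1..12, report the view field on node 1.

0

after 1 — propose(0,'r'): ·
after 2 — deliver 0→2: n2:back/v0/[r]
after 3 — deliver 2→0: n0:prim/v0/[r]
after 4 — timeout(0): n0:back/v1/[r]
after 5 — deliver 1→0: ·
after 6 — timeout(2): n2:back/v1/[r]
after 7 — timeout(2): n2:prim/v2/[r]
after 8 — propose(0,'w'): ·
after 9 — timeout(2): n2:back/v3/[r]
after 10 — deliver 1→2: ·
after 11 — crash(2): n2:✗back/v3/[r]
after 12 — timeout(2): ·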